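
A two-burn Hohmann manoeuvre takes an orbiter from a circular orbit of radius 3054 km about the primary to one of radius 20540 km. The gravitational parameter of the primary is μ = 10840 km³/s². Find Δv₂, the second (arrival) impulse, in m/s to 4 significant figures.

Δv₂ = 356.8 m/s

The Hohmann ellipse has a_t = (r₁ + r₂)/2 = 11797 km.
On the circular orbit at r = 20540 km, v_c = √(μ/r) = 0.72646 km/s.
Transfer-orbit speed at the same r (vis-viva, a = a_t): v_t = √[μ(2/r − 1/a_t)] = 0.36963 km/s.
Δv₂ = |v_t − v_c| = |0.36963 − 0.72646| = 0.3568 km/s.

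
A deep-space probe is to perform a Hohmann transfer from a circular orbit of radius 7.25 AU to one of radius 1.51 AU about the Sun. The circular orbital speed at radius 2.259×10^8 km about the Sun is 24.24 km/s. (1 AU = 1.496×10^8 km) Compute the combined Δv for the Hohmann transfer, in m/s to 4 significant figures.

Δv = 11510 m/s

From the circular-orbit relation v² = μ/r at r = 2.259×10^8 km: μ = v²r = (24.24)² × 2.259×10^8 = 1.32734×10^11 km³/s².
In km: r₁ = 7.25 × 1.496×10^8 = 1.0846×10^9 km; r₂ = 1.51 × 1.496×10^8 = 2.25896×10^8 km.
Transfer-ellipse semi-major axis a_t = (r₁ + r₂)/2 = (1.0846×10^9 + 2.25896×10^8)/2 = 6.55248×10^8 km.
At r₁ the circular-orbit speed is v₁ = √(μ/r₁) = 11.0626 km/s.
On the transfer ellipse at r₁, vis-viva equation gives v_a = √[μ(2/r₁ − 1/a_t)] = 6.49542 km/s.
First burn Δv₁ = |v_a − v₁| = 4.567 km/s.
At r₂, v₂ = √(μ/r₂) = 24.2402 km/s.
Transfer-orbit speed at r₂: v_p = √[μ(2/r₂ − 1/a_t)] = 31.1866 km/s.
Second burn Δv₂ = |v₂ − v_p| = 6.946 km/s.
Δv = Δv₁ + Δv₂ = 4.567 + 6.946 = 11.51 km/s.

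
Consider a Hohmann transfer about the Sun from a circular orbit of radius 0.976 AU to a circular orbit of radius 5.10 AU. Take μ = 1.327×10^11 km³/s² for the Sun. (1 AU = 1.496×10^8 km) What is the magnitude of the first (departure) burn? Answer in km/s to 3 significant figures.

In km: r₁ = 0.976 × 1.496×10^8 = 1.460096×10^8 km; r₂ = 5.10 × 1.496×10^8 = 7.6296×10^8 km.
Semi-major axis of the transfer orbit: a_t = (1.460096×10^8 + 7.6296×10^8)/2 = 4.544848×10^8 km.
Circular speed at r = 1.460096×10^8 km: v_c = √(μ/r) = 30.147 km/s.
Transfer-orbit speed at the same r (vis-viva, a = a_t): v_t = √[μ(2/r − 1/a_t)] = 39.060 km/s.
Δv₁ = |v_t − v_c| = |39.060 − 30.147| = 8.913 km/s.

Δv₁ = 8.91 km/s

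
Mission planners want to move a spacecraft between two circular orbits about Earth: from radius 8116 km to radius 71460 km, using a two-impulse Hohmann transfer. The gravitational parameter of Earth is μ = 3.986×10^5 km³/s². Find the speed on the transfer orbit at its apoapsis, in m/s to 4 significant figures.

Transfer-ellipse semi-major axis a_t = (r₁ + r₂)/2 = (8116 + 71460)/2 = 39788 km.
The apoapsis of the transfer ellipse is at r = 71460 km.
Vis-viva: v = √[μ(2/r − 1/a_t)] = √[3.986×10^5 × (2/71460 − 1/39788)] = 1.067 km/s.

v = 1067 m/s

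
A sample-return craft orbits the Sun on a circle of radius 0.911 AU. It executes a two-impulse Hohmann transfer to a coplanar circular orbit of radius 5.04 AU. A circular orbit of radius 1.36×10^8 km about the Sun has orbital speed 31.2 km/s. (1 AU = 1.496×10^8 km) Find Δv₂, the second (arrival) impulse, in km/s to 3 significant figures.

From the circular-orbit relation v² = μ/r at r = 1.36×10^8 km: μ = v²r = (31.2)² × 1.36×10^8 = 1.32388×10^11 km³/s².
In km: r₁ = 0.911 × 1.496×10^8 = 1.362856×10^8 km; r₂ = 5.04 × 1.496×10^8 = 7.53984×10^8 km.
Semi-major axis of the transfer orbit: a_t = (1.362856×10^8 + 7.53984×10^8)/2 = 4.451348×10^8 km.
Circular speed at r = 7.53984×10^8 km: v_c = √(μ/r) = 13.251 km/s.
Transfer-orbit speed at the same r (vis-viva, a = a_t): v_t = √[μ(2/r − 1/a_t)] = 7.3320 km/s.
Δv₂ = |v_t − v_c| = |7.3320 − 13.251| = 5.919 km/s.

Δv₂ = 5.92 km/s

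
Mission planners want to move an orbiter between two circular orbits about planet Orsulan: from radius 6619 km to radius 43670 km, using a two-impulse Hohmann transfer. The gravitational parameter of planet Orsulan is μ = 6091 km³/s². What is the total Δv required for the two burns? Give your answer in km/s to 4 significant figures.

Semi-major axis of the transfer orbit: a_t = (6619 + 43670)/2 = 25144.5 km.
Circular speed at r₁: v₁ = √(μ/r₁) = √(6091/6619) = 0.95929 km/s.
Transfer-orbit speed at r₁ (vis-viva): v_p = √[μ(2/r₁ − 1/a_t)] = 1.2642 km/s.
First burn Δv₁ = |v_p − v₁| = 0.3049 km/s.
At r₂, v₂ = √(μ/r₂) = 0.3735 km/s.
Transfer-orbit speed at r₂: v_a = √[μ(2/r₂ − 1/a_t)] = 0.1916 km/s.
Second burn Δv₂ = |v₂ − v_a| = 0.1819 km/s.
Δv = Δv₁ + Δv₂ = 0.3049 + 0.1819 = 0.4868 km/s.

Δv = 0.4868 km/s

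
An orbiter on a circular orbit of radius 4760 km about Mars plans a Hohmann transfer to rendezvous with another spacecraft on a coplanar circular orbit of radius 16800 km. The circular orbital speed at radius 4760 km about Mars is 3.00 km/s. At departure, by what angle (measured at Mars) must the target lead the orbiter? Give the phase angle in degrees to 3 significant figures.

φ = 87.5°

From the circular-orbit relation v² = μ/r at r = 4760 km: μ = v²r = (3.00)² × 4760 = 42840.0 km³/s².
Transfer-ellipse semi-major axis a_t = (r₁ + r₂)/2 = (4760 + 16800)/2 = 10780 km.
Transfer time t = π√(a_t³/μ) = 16988.4 s.
The target's mean motion on its circular orbit is ω₂ = √(μ/r₂³) = 9.50519×10^-5 rad/s.
Angle swept by the target during transfer: ω₂·t = 1.6148 rad = 92.52°.
The orbiter traverses 180° on the transfer ellipse, so the target must lead by 180° − 92.52° = 87.5°.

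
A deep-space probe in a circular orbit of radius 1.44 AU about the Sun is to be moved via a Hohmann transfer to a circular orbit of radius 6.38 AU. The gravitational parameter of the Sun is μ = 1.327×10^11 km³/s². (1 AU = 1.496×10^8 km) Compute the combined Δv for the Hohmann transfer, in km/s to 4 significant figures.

Δv = 11.52 km/s

In km: r₁ = 1.44 × 1.496×10^8 = 2.15424×10^8 km; r₂ = 6.38 × 1.496×10^8 = 9.54448×10^8 km.
Transfer-ellipse semi-major axis a_t = (r₁ + r₂)/2 = (2.15424×10^8 + 9.54448×10^8)/2 = 5.84936×10^8 km.
Circular speed at r₁: v₁ = √(μ/r₁) = √(1.327×10^11/2.15424×10^8) = 24.81924 km/s.
Transfer-orbit speed at r₁ (vis-viva): v_p = √[μ(2/r₁ − 1/a_t)] = 31.70373 km/s.
First burn Δv₁ = |v_p − v₁| = 6.884 km/s.
Circular speed at r₂: v₂ = √(μ/r₂) = 11.79124 km/s.
Transfer-orbit speed at r₂: v_a = √[μ(2/r₂ − 1/a_t)] = 7.155701 km/s.
Second burn Δv₂ = |v₂ − v_a| = 4.636 km/s.
Δv = Δv₁ + Δv₂ = 6.884 + 4.636 = 11.52 km/s.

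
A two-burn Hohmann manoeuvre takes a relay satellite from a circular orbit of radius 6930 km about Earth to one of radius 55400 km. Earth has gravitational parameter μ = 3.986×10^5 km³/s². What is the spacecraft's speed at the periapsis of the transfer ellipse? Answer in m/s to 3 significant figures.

v = 10100 m/s

The Hohmann ellipse has a_t = (r₁ + r₂)/2 = 31165 km.
The periapsis of the transfer ellipse is at r = 6930 km.
Applying v² = μ(2/r − 1/a_t): v = 10.11 km/s.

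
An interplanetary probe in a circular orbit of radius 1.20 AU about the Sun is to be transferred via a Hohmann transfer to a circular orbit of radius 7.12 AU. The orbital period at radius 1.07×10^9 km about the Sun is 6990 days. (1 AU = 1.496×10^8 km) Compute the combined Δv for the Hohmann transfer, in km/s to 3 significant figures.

From Kepler's third law T² = 4π²r³/μ at r = 1.07×10^9 km, T = 6990 days = 6990 × 86400 s = 6.03936×10^8 s: μ = 4π²r³/T² = 1.32596×10^11 km³/s².
In km: r₁ = 1.20 × 1.496×10^8 = 1.7952×10^8 km; r₂ = 7.12 × 1.496×10^8 = 1.065152×10^9 km.
Semi-major axis of the transfer orbit: a_t = (1.7952×10^8 + 1.065152×10^9)/2 = 6.22336×10^8 km.
At r₁ the circular-orbit speed is v₁ = √(μ/r₁) = 27.177 km/s.
On the transfer ellipse at r₁, vis-viva gives v_p = √[μ(2/r₁ − 1/a_t)] = 35.555 km/s.
First burn Δv₁ = |v_p − v₁| = 8.378 km/s.
Circular speed at r₂: v₂ = √(μ/r₂) = 11.157 km/s.
Transfer-orbit speed at r₂: v_a = √[μ(2/r₂ − 1/a_t)] = 5.9924 km/s.
Second burn Δv₂ = |v₂ − v_a| = 5.165 km/s.
Δv = Δv₁ + Δv₂ = 8.378 + 5.165 = 13.54 km/s.

Δv = 13.5 km/s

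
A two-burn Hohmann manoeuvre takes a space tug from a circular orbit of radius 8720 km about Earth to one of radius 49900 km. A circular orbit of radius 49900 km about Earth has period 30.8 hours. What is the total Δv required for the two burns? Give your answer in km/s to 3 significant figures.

Δv = 3.35 km/s

From Kepler's third law T² = 4π²r³/μ at r = 49900 km, T = 30.8 hours = 30.8 × 3600 s = 1.1088×10^5 s: μ = 4π²r³/T² = 3.98984×10^5 km³/s².
Transfer-ellipse semi-major axis a_t = (r₁ + r₂)/2 = (8720 + 49900)/2 = 29310 km.
At r₁ the circular-orbit speed is v₁ = √(μ/r₁) = 6.764 km/s.
Transfer-orbit speed at r₁ (vis-viva equation): v_p = √[μ(2/r₁ − 1/a_t)] = 8.826 km/s.
First burn Δv₁ = |v_p − v₁| = 2.062 km/s.
At r₂, v₂ = √(μ/r₂) = 2.8277 km/s.
Transfer-orbit speed at r₂: v_a = √[μ(2/r₂ − 1/a_t)] = 1.5423 km/s.
Second burn Δv₂ = |v₂ − v_a| = 1.285 km/s.
Total Δv = Δv₁ + Δv₂ = 3.347 km/s.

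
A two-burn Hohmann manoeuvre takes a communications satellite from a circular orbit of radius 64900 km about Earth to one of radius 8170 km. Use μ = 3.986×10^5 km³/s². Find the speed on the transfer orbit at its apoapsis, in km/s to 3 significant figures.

Semi-major axis of the transfer orbit: a_t = (64900 + 8170)/2 = 36535 km.
At apoapsis, r = 64900 km.
From the vis-viva equation, v = √[μ(2/r − 1/a_t)] = 1.172 km/s.

v = 1.17 km/s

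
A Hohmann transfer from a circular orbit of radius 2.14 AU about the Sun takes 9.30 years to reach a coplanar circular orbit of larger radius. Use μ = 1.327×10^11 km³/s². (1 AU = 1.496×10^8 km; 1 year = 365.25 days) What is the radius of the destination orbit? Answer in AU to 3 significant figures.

In km: r₁ = 2.14 × 1.496×10^8 = 3.20144×10^8 km.
Transfer time t = 9.30 years × 365.25 × 86400 s = 2.9348568×10^8 s, and t = π√(a_t³/μ).
So a_t = (μ t²/π²)^(1/3) = (1.327×10^11 × (2.9348568×10^8)² / π²)^(1/3) = 1.0501×10^9 km.
Since a_t = (r₁ + r₂)/2, r₂ = 2a_t − r₁ = 2×1.0501×10^9 − 3.20144×10^8 = 1.780056×10^9 km.
In AU: r₂ = 1.780056×10^9 / 1.496×10^8 = 11.9 AU.

r₂ = 11.9 AU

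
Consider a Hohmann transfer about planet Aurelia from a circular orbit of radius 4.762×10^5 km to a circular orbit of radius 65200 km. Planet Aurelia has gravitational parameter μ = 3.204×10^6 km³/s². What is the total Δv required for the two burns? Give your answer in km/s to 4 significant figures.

Δv = 3.608 km/s

Semi-major axis of the transfer orbit: a_t = (4.762×10^5 + 65200)/2 = 2.707×10^5 km.
Circular speed at r₁: v₁ = √(μ/r₁) = √(3.204×10^6/4.762×10^5) = 2.59389 km/s.
Transfer-orbit speed at r₁ (vis-viva equation): v_a = √[μ(2/r₁ − 1/a_t)] = 1.27301 km/s.
First burn Δv₁ = |v_a − v₁| = 1.32088 km/s.
Circular speed at r₂: v₂ = √(μ/r₂) = 7.010072 km/s.
Transfer-orbit speed at r₂: v_p = √[μ(2/r₂ − 1/a_t)] = 9.297646 km/s.
Second burn Δv₂ = |v₂ − v_p| = 2.28757 km/s.
Δv = Δv₁ + Δv₂ = 1.32088 + 2.28757 = 3.608 km/s.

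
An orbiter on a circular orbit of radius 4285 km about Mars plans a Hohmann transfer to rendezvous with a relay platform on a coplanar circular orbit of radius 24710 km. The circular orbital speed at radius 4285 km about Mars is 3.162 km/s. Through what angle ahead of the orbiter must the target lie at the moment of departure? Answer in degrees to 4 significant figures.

From the circular-orbit relation v² = μ/r at r = 4285 km: μ = v²r = (3.162)² × 4285 = 42842.5 km³/s².
The Hohmann ellipse has a_t = (r₁ + r₂)/2 = 14497.5 km.
The half-period of the transfer ellipse is t = π√(a_t³/μ) = 26494 s.
Target angular speed ω₂ = √(μ/r₂³) = 5.3288×10^-5 rad/s.
Angle swept by the target during transfer: ω₂·t = 1.4118 rad = 80.89°.
Arrival is 180° from departure on the ellipse, so φ = 180° − 80.89° = 99.11°.

φ = 99.11°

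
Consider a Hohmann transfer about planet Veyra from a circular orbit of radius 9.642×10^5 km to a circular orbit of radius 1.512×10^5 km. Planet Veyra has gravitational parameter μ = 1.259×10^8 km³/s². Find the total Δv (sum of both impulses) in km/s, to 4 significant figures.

Δv = 14.56 km/s

The Hohmann ellipse has a_t = (r₁ + r₂)/2 = 5.577×10^5 km.
At r₁ the circular-orbit speed is v₁ = √(μ/r₁) = 11.427 km/s.
Transfer-orbit speed at r₁ (vis-viva): v_a = √[μ(2/r₁ − 1/a_t)] = 5.9498 km/s.
First burn Δv₁ = |v_a − v₁| = 5.477 km/s.
At r₂, v₂ = √(μ/r₂) = 28.856 km/s.
Transfer-orbit speed at r₂: v_p = √[μ(2/r₂ − 1/a_t)] = 37.942 km/s.
Second burn Δv₂ = |v₂ − v_p| = 9.086 km/s.
Total Δv = Δv₁ + Δv₂ = 14.56 km/s.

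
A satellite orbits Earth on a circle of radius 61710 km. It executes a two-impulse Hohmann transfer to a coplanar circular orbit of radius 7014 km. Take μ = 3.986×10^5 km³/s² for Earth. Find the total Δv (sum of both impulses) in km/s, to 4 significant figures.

Transfer-ellipse semi-major axis a_t = (r₁ + r₂)/2 = (61710 + 7014)/2 = 34362 km.
At r₁ the circular-orbit speed is v₁ = √(μ/r₁) = 2.5415 km/s.
On the transfer ellipse at r₁, vis-viva gives v_a = √[μ(2/r₁ − 1/a_t)] = 1.1482 km/s.
First burn Δv₁ = |v_a − v₁| = 1.393 km/s.
Circular speed at r₂: v₂ = √(μ/r₂) = 7.53851 km/s.
Transfer-orbit speed at r₂: v_p = √[μ(2/r₂ − 1/a_t)] = 10.1024 km/s.
Second burn Δv₂ = |v₂ − v_p| = 2.564 km/s.
Δv = Δv₁ + Δv₂ = 1.393 + 2.564 = 3.957 km/s.

Δv = 3.957 km/s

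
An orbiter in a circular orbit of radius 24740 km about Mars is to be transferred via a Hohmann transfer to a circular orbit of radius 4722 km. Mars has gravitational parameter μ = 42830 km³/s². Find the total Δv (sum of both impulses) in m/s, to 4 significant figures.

Transfer-ellipse semi-major axis a_t = (r₁ + r₂)/2 = (24740 + 4722)/2 = 14731 km.
At r₁ the circular-orbit speed is v₁ = √(μ/r₁) = 1.31575 km/s.
On the transfer ellipse at r₁, vis-viva equation gives v_a = √[μ(2/r₁ − 1/a_t)] = 0.744940 km/s.
First burn Δv₁ = |v_a − v₁| = 0.5708 km/s.
Circular speed at r₂: v₂ = √(μ/r₂) = 3.0117 km/s.
Transfer-orbit speed at r₂: v_p = √[μ(2/r₂ − 1/a_t)] = 3.9030 km/s.
Second burn Δv₂ = |v₂ − v_p| = 0.8913 km/s.
Total Δv = Δv₁ + Δv₂ = 1.462 km/s.

Δv = 1462 m/s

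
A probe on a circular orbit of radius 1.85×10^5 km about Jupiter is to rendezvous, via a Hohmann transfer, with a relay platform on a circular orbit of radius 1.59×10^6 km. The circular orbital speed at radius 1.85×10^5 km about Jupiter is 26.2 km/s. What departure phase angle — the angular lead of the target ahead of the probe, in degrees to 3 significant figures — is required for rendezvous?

From the circular-orbit relation v² = μ/r at r = 1.85×10^5 km: μ = v²r = (26.2)² × 1.85×10^5 = 1.26991×10^8 km³/s².
The Hohmann ellipse has a_t = (r₁ + r₂)/2 = 8.875×10^5 km.
Transfer time t = π√(a_t³/μ) = 2.331×10^5 s.
Target angular speed ω₂ = √(μ/r₂³) = 5.621×10^-6 rad/s.
Angle swept by the target during transfer: ω₂·t = 1.310 rad = 75.06°.
Arrival is 180° from departure on the ellipse, so φ = 180° − 75.06° = 105°.

φ = 105°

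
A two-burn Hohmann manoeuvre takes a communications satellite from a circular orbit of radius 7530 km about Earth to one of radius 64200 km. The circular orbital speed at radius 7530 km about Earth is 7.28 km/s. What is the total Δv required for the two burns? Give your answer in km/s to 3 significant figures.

Δv = 3.81 km/s

From the circular-orbit relation v² = μ/r at r = 7530 km: μ = v²r = (7.28)² × 7530 = 3.99078×10^5 km³/s².
The Hohmann ellipse has a_t = (r₁ + r₂)/2 = 35865 km.
Circular speed at r₁: v₁ = √(μ/r₁) = √(3.99078×10^5/7530) = 7.280 km/s.
On the transfer ellipse at r₁, vis-viva gives v_p = √[μ(2/r₁ − 1/a_t)] = 9.740 km/s.
First burn Δv₁ = |v_p − v₁| = 2.460 km/s.
At r₂, v₂ = √(μ/r₂) = 2.493 km/s.
Transfer-orbit speed at r₂: v_a = √[μ(2/r₂ − 1/a_t)] = 1.142 km/s.
Second burn Δv₂ = |v₂ − v_a| = 1.351 km/s.
Total Δv = Δv₁ + Δv₂ = 3.811 km/s.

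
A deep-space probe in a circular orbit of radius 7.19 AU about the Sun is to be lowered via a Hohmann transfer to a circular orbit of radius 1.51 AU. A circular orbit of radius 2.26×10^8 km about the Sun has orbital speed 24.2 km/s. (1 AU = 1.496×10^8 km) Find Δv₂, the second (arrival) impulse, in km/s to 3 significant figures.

From the circular-orbit relation v² = μ/r at r = 2.26×10^8 km: μ = v²r = (24.2)² × 2.26×10^8 = 1.32355×10^11 km³/s².
In km: r₁ = 7.19 × 1.496×10^8 = 1.075624×10^9 km; r₂ = 1.51 × 1.496×10^8 = 2.25896×10^8 km.
Semi-major axis of the transfer orbit: a_t = (1.075624×10^9 + 2.25896×10^8)/2 = 6.5076×10^8 km.
Circular speed at r = 2.25896×10^8 km: v_c = √(μ/r) = 24.206 km/s.
Vis-viva on the transfer ellipse at r = 2.25896×10^8 km gives v_t = √[μ(2/r − 1/a_t)] = 31.120 km/s.
Δv₂ = |v_t − v_c| = |31.120 − 24.206| = 6.914 km/s.

Δv₂ = 6.91 km/s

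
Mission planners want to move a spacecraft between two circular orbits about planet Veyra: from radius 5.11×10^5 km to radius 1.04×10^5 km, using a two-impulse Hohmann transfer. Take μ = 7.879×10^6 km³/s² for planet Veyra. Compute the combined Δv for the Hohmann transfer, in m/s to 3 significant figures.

Δv = 4160 m/s

The Hohmann ellipse has a_t = (r₁ + r₂)/2 = 3.075×10^5 km.
At r₁ the circular-orbit speed is v₁ = √(μ/r₁) = 3.927 km/s.
On the transfer ellipse at r₁, vis-viva gives v_a = √[μ(2/r₁ − 1/a_t)] = 2.284 km/s.
First burn Δv₁ = |v_a − v₁| = 1.643 km/s.
Circular speed at r₂: v₂ = √(μ/r₂) = 8.704 km/s.
Transfer-orbit speed at r₂: v_p = √[μ(2/r₂ − 1/a_t)] = 11.22 km/s.
Second burn Δv₂ = |v₂ − v_p| = 2.516 km/s.
Total Δv = Δv₁ + Δv₂ = 4.159 km/s.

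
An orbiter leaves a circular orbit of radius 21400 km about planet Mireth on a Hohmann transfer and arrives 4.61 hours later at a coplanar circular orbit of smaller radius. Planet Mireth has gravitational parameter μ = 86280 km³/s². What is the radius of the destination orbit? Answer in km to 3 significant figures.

r₂ = 5410 km

Transfer time t = 4.61 hours = 16596 s, and t = π√(a_t³/μ).
So a_t = (μ t²/π²)^(1/3) = (86280 × (16596)² / π²)^(1/3) = 13403 km.
Since a_t = (r₁ + r₂)/2, r₂ = 2a_t − r₁ = 2×13403 − 21400 = 5406 km.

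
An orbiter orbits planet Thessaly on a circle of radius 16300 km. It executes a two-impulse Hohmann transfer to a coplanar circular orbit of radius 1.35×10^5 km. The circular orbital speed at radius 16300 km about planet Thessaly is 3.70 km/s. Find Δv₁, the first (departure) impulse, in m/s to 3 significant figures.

Δv₁ = 1240 m/s

From the circular-orbit relation v² = μ/r at r = 16300 km: μ = v²r = (3.70)² × 16300 = 2.23147×10^5 km³/s².
The Hohmann ellipse has a_t = (r₁ + r₂)/2 = 75650 km.
Circular speed at r = 16300 km: v_c = √(μ/r) = 3.700 km/s.
Transfer-orbit speed at the same r (vis-viva, a = a_t): v_t = √[μ(2/r − 1/a_t)] = 4.943 km/s.
Δv₁ = |v_t − v_c| = |4.943 − 3.700| = 1.243 km/s.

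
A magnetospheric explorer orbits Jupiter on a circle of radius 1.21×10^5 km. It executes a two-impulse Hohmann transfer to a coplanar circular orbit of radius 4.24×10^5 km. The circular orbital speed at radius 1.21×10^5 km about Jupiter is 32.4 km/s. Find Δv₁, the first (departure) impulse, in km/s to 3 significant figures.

Δv₁ = 8.02 km/s

From the circular-orbit relation v² = μ/r at r = 1.21×10^5 km: μ = v²r = (32.4)² × 1.21×10^5 = 1.27021×10^8 km³/s².
Semi-major axis of the transfer orbit: a_t = (1.210×10^5 + 4.240×10^5)/2 = 2.725×10^5 km.
Circular speed at r = 1.210×10^5 km: v_c = √(μ/r) = 32.400 km/s.
Vis-viva on the transfer ellipse at r = 1.210×10^5 km gives v_t = √[μ(2/r − 1/a_t)] = 40.415 km/s.
Δv₁ = |v_t − v_c| = |40.415 − 32.400| = 8.015 km/s.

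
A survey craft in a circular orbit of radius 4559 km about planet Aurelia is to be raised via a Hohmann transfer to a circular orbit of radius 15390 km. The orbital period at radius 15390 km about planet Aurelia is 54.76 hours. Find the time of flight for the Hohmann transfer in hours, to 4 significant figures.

From Kepler's third law T² = 4π²r³/μ at r = 15390 km, T = 54.76 hours = 54.76 × 3600 s = 1.97136×10^5 s: μ = 4π²r³/T² = 3702.91 km³/s².
Semi-major axis of the transfer orbit: a_t = (4559 + 15390)/2 = 9974.5 km.
Transfer time t = π√(a_t³/μ) = π√((9974.5)³ / 3702.91) = 51430 s.
Converting: 51430 s ÷ 3600 s/hour = 14.29 hours.

t = 14.29 hours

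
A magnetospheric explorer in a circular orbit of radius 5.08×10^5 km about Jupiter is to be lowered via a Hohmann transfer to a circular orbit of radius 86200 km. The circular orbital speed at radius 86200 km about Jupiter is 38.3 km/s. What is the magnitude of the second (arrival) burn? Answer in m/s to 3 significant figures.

From the circular-orbit relation v² = μ/r at r = 86200 km: μ = v²r = (38.3)² × 86200 = 1.26446×10^8 km³/s².
Semi-major axis of the transfer orbit: a_t = (5.080×10^5 + 86200)/2 = 2.971×10^5 km.
On the circular orbit at r = 86200 km, v_c = √(μ/r) = 38.30 km/s.
Vis-viva on the transfer ellipse at r = 86200 km gives v_t = √[μ(2/r − 1/a_t)] = 50.08 km/s.
Δv₂ = |v_t − v_c| = |50.08 − 38.30| = 11.78 km/s.

Δv₂ = 11800 m/s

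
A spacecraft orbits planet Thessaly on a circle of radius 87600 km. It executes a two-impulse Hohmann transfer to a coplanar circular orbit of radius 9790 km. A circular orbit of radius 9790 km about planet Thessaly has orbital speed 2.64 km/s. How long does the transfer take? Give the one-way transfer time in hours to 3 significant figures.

t = 35.9 hours

From the circular-orbit relation v² = μ/r at r = 9790 km: μ = v²r = (2.64)² × 9790 = 68232.4 km³/s².
Semi-major axis of the transfer orbit: a_t = (87600 + 9790)/2 = 48695 km.
Half the transfer-orbit period gives t = π√(a_t³/μ) = 1.292×10^5 s.
Converting: 1.292×10^5 s ÷ 3600 s/hour = 35.9 hours.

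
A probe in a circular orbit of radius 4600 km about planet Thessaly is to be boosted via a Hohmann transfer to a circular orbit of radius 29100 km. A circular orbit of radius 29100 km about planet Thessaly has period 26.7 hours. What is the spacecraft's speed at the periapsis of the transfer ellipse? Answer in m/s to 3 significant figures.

From Kepler's third law T² = 4π²r³/μ at r = 29100 km, T = 26.7 hours = 26.7 × 3600 s = 96120 s: μ = 4π²r³/T² = 1.05296×10^5 km³/s².
Semi-major axis of the transfer orbit: a_t = (4600 + 29100)/2 = 16850 km.
The periapsis of the transfer ellipse is at r = 4600 km.
Vis-viva: v = √[μ(2/r − 1/a_t)] = √[1.05296×10^5 × (2/4600 − 1/16850)] = 6.287 km/s.

v = 6290 m/s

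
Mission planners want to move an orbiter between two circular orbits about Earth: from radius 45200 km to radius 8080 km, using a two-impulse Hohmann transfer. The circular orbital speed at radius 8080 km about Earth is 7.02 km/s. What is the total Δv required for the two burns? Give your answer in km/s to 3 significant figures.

From the circular-orbit relation v² = μ/r at r = 8080 km: μ = v²r = (7.02)² × 8080 = 3.98186×10^5 km³/s².
Semi-major axis of the transfer orbit: a_t = (45200 + 8080)/2 = 26640 km.
At r₁ the circular-orbit speed is v₁ = √(μ/r₁) = 2.9681 km/s.
Transfer-orbit speed at r₁ (vis-viva equation): v_a = √[μ(2/r₁ − 1/a_t)] = 1.6346 km/s.
First burn Δv₁ = |v_a − v₁| = 1.3335 km/s.
Circular speed at r₂: v₂ = √(μ/r₂) = 7.0200 km/s.
Transfer-orbit speed at r₂: v_p = √[μ(2/r₂ − 1/a_t)] = 9.1441 km/s.
Second burn Δv₂ = |v₂ − v_p| = 2.1241 km/s.
Total Δv = Δv₁ + Δv₂ = 3.458 km/s.

Δv = 3.46 km/s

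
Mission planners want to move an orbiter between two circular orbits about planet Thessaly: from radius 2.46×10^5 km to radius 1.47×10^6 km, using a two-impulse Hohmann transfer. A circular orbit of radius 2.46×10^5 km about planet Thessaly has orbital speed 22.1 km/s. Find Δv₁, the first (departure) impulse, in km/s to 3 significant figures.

Δv₁ = 6.83 km/s

From the circular-orbit relation v² = μ/r at r = 2.46×10^5 km: μ = v²r = (22.1)² × 2.46×10^5 = 1.20149×10^8 km³/s².
Semi-major axis of the transfer orbit: a_t = (2.460×10^5 + 1.470×10^6)/2 = 8.580×10^5 km.
Circular speed at r = 2.460×10^5 km: v_c = √(μ/r) = 22.100 km/s.
Transfer-orbit speed at the same r (vis-viva, a = a_t): v_t = √[μ(2/r − 1/a_t)] = 28.927 km/s.
Δv₁ = |v_t − v_c| = |28.927 − 22.100| = 6.827 km/s.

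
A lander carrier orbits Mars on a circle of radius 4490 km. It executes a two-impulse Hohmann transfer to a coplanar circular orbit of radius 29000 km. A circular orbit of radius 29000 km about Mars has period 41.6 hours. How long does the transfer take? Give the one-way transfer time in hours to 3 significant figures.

t = 9.13 hours

From Kepler's third law T² = 4π²r³/μ at r = 29000 km, T = 41.6 hours = 41.6 × 3600 s = 1.4976×10^5 s: μ = 4π²r³/T² = 42930.1 km³/s².
Semi-major axis of the transfer orbit: a_t = (4490 + 29000)/2 = 16745 km.
Half the transfer-orbit period gives t = π√(a_t³/μ) = 32855 s.
Converting: 32855 s ÷ 3600 s/hour = 9.13 hours.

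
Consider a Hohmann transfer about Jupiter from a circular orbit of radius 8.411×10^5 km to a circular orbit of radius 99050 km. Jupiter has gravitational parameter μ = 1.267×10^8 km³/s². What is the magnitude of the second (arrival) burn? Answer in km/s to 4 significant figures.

Semi-major axis of the transfer orbit: a_t = (8.411×10^5 + 99050)/2 = 4.70075×10^5 km.
On the circular orbit at r = 99050 km, v_c = √(μ/r) = 35.765 km/s.
Vis-viva on the transfer ellipse at r = 99050 km gives v_t = √[μ(2/r − 1/a_t)] = 47.841 km/s.
Δv₂ = |v_t − v_c| = |47.841 − 35.765| = 12.08 km/s.

Δv₂ = 12.08 km/s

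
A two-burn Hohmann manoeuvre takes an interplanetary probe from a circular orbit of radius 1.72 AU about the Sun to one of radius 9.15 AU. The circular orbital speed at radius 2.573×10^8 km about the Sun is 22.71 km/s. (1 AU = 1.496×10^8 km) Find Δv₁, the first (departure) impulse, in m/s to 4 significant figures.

Δv₁ = 6756 m/s

From the circular-orbit relation v² = μ/r at r = 2.573×10^8 km: μ = v²r = (22.71)² × 2.573×10^8 = 1.32701×10^11 km³/s².
In km: r₁ = 1.72 × 1.496×10^8 = 2.57312×10^8 km; r₂ = 9.15 × 1.496×10^8 = 1.36884×10^9 km.
Semi-major axis of the transfer orbit: a_t = (2.57312×10^8 + 1.36884×10^9)/2 = 8.13076×10^8 km.
On the circular orbit at r = 2.57312×10^8 km, v_c = √(μ/r) = 22.7095 km/s.
Vis-viva on the transfer ellipse at r = 2.57312×10^8 km gives v_t = √[μ(2/r − 1/a_t)] = 29.4658 km/s.
Δv₁ = |v_t − v_c| = |29.4658 − 22.7095| = 6.756 km/s.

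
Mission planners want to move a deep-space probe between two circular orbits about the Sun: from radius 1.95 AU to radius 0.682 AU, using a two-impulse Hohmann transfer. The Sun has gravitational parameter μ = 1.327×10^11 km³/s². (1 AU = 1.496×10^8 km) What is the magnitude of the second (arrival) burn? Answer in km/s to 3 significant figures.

Δv₂ = 7.84 km/s

In km: r₁ = 1.95 × 1.496×10^8 = 2.9172×10^8 km; r₂ = 0.682 × 1.496×10^8 = 1.020272×10^8 km.
Transfer-ellipse semi-major axis a_t = (r₁ + r₂)/2 = (2.9172×10^8 + 1.020272×10^8)/2 = 1.968736×10^8 km.
On the circular orbit at r = 1.020272×10^8 km, v_c = √(μ/r) = 36.064 km/s.
Vis-viva on the transfer ellipse at r = 1.020272×10^8 km gives v_t = √[μ(2/r − 1/a_t)] = 43.900 km/s.
Δv₂ = |v_t − v_c| = |43.900 − 36.064| = 7.836 km/s.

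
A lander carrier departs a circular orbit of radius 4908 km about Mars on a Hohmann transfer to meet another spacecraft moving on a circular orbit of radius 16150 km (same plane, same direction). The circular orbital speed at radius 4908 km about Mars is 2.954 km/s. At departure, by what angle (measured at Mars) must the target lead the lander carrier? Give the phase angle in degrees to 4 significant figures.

From the circular-orbit relation v² = μ/r at r = 4908 km: μ = v²r = (2.954)² × 4908 = 42827.8 km³/s².
Transfer-ellipse semi-major axis a_t = (r₁ + r₂)/2 = (4908 + 16150)/2 = 10529 km.
Transfer time t = π√(a_t³/μ) = 16400.90 s.
The target's mean motion on its circular orbit is ω₂ = √(μ/r₂³) = 1.008333×10^-4 rad/s.
Angle swept by the target during transfer: ω₂·t = 1.65376 rad = 94.75°.
Arrival is 180° from departure on the ellipse, so φ = 180° − 94.75° = 85.25°.

φ = 85.25°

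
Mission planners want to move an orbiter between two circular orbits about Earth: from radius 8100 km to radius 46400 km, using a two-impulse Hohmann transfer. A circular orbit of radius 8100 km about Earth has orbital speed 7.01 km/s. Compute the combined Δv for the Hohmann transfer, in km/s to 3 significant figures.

From the circular-orbit relation v² = μ/r at r = 8100 km: μ = v²r = (7.01)² × 8100 = 3.98035×10^5 km³/s².
The Hohmann ellipse has a_t = (r₁ + r₂)/2 = 27250 km.
Circular speed at r₁: v₁ = √(μ/r₁) = √(3.98035×10^5/8100) = 7.010 km/s.
On the transfer ellipse at r₁, vis-viva gives v_p = √[μ(2/r₁ − 1/a_t)] = 9.147 km/s.
First burn Δv₁ = |v_p − v₁| = 2.137 km/s.
Circular speed at r₂: v₂ = √(μ/r₂) = 2.929 km/s.
Transfer-orbit speed at r₂: v_a = √[μ(2/r₂ − 1/a_t)] = 1.597 km/s.
Second burn Δv₂ = |v₂ − v_a| = 1.332 km/s.
Total Δv = Δv₁ + Δv₂ = 3.469 km/s.

Δv = 3.47 km/s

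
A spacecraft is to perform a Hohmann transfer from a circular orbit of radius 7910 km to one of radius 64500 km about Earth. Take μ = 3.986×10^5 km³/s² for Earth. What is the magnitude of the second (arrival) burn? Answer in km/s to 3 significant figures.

Semi-major axis of the transfer orbit: a_t = (7910 + 64500)/2 = 36205 km.
On the circular orbit at r = 64500 km, v_c = √(μ/r) = 2.486 km/s.
Vis-viva on the transfer ellipse at r = 64500 km gives v_t = √[μ(2/r − 1/a_t)] = 1.162 km/s.
Δv₂ = |v_t − v_c| = |1.162 − 2.486| = 1.324 km/s.

Δv₂ = 1.32 km/s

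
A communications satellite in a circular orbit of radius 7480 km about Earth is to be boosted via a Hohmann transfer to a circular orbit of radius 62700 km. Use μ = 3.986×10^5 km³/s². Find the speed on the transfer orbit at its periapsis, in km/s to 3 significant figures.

v = 9.76 km/s

Semi-major axis of the transfer orbit: a_t = (7480 + 62700)/2 = 35090 km.
At periapsis, r = 7480 km.
From the vis-viva equation, v = √[μ(2/r − 1/a_t)] = 9.758 km/s.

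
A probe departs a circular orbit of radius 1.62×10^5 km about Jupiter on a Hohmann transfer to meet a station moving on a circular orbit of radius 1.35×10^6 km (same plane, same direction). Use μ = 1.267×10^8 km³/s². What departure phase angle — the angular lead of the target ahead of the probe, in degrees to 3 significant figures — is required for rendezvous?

φ = 105°

Semi-major axis of the transfer orbit: a_t = (1.620×10^5 + 1.350×10^6)/2 = 7.560×10^5 km.
Transfer time t = π√(a_t³/μ) = 1.8346×10^5 s.
Target angular speed ω₂ = √(μ/r₂³) = 7.1761×10^-6 rad/s.
Angle swept by the target during transfer: ω₂·t = 1.3165 rad = 75.43°.
The probe traverses 180° on the transfer ellipse, so the target must lead by 180° − 75.43° = 105°.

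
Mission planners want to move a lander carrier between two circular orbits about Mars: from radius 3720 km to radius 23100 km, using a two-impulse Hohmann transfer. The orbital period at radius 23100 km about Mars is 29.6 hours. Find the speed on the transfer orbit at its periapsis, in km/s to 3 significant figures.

v = 4.45 km/s

From Kepler's third law T² = 4π²r³/μ at r = 23100 km, T = 29.6 hours = 29.6 × 3600 s = 1.0656×10^5 s: μ = 4π²r³/T² = 42855.6 km³/s².
Transfer-ellipse semi-major axis a_t = (r₁ + r₂)/2 = (3720 + 23100)/2 = 13410 km.
At periapsis, r = 3720 km.
Applying v² = μ(2/r − 1/a_t): v = 4.455 km/s.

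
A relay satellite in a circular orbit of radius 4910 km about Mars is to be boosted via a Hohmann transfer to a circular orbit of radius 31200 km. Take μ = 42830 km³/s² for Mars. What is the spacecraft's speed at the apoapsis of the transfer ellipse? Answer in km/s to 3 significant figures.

Semi-major axis of the transfer orbit: a_t = (4910 + 31200)/2 = 18055 km.
At apoapsis, r = 31200 km.
Applying v² = μ(2/r − 1/a_t): v = 0.6110 km/s.

v = 0.611 km/s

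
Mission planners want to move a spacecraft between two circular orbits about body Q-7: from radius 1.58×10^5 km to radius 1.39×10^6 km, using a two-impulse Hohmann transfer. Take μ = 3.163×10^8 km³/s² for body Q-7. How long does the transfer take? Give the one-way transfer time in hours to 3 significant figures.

Semi-major axis of the transfer orbit: a_t = (1.580×10^5 + 1.390×10^6)/2 = 7.740×10^5 km.
Transfer time t = π√(a_t³/μ) = π√((7.740×10^5)³ / 3.163×10^8) = 1.203×10^5 s.
Converting: 1.203×10^5 s ÷ 3600 s/hour = 33.4 hours.

t = 33.4 hours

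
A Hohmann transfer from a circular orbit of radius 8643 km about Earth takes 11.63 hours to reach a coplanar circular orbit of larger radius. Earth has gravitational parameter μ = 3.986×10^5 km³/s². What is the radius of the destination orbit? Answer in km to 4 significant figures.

r₂ = 74090 km

Transfer time t = 11.63 hours = 41868 s, and t = π√(a_t³/μ).
So a_t = (μ t²/π²)^(1/3) = (3.986×10^5 × (41868)² / π²)^(1/3) = 41368 km.
Since a_t = (r₁ + r₂)/2, r₂ = 2a_t − r₁ = 2×41368 − 8643 = 74093 km.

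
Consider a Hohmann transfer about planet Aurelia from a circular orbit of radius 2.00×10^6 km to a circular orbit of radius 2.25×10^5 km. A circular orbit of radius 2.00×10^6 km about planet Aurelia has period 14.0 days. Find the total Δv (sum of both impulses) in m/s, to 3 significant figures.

From Kepler's third law T² = 4π²r³/μ at r = 2.00×10^6 km, T = 14.0 days = 14.0 × 86400 s = 1.2096×10^6 s: μ = 4π²r³/T² = 2.15857×10^8 km³/s².
Transfer-ellipse semi-major axis a_t = (r₁ + r₂)/2 = (2.000×10^6 + 2.250×10^5)/2 = 1.1125×10^6 km.
Circular speed at r₁: v₁ = √(μ/r₁) = √(2.15857×10^8/2.000×10^6) = 10.3889 km/s.
Transfer-orbit speed at r₁ (v² = μ(2/r − 1/a)): v_a = √[μ(2/r₁ − 1/a_t)] = 4.67207 km/s.
First burn Δv₁ = |v_a − v₁| = 5.7168 km/s.
Circular speed at r₂: v₂ = √(μ/r₂) = 30.974 km/s.
Transfer-orbit speed at r₂: v_p = √[μ(2/r₂ − 1/a_t)] = 41.530 km/s.
Second burn Δv₂ = |v₂ − v_p| = 10.556 km/s.
Total Δv = Δv₁ + Δv₂ = 16.27 km/s.

Δv = 16300 m/s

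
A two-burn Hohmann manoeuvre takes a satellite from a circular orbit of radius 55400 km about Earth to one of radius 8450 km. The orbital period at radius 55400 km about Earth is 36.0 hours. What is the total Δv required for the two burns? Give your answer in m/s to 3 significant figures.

Δv = 3490 m/s

From Kepler's third law T² = 4π²r³/μ at r = 55400 km, T = 36.0 hours = 36.0 × 3600 s = 1.296×10^5 s: μ = 4π²r³/T² = 3.99649×10^5 km³/s².
Transfer-ellipse semi-major axis a_t = (r₁ + r₂)/2 = (55400 + 8450)/2 = 31925 km.
Circular speed at r₁: v₁ = √(μ/r₁) = √(3.99649×10^5/55400) = 2.686 km/s.
Transfer-orbit speed at r₁ (vis-viva): v_a = √[μ(2/r₁ − 1/a_t)] = 1.382 km/s.
First burn Δv₁ = |v_a − v₁| = 1.304 km/s.
Circular speed at r₂: v₂ = √(μ/r₂) = 6.877 km/s.
Transfer-orbit speed at r₂: v_p = √[μ(2/r₂ − 1/a_t)] = 9.059 km/s.
Second burn Δv₂ = |v₂ − v_p| = 2.182 km/s.
Δv = Δv₁ + Δv₂ = 1.304 + 2.182 = 3.486 km/s.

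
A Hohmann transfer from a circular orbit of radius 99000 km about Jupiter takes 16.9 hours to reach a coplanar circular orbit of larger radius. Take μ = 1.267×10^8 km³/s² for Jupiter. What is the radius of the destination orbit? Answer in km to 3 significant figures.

Transfer time t = 16.9 hours = 60840 s, and t = π√(a_t³/μ).
So a_t = (μ t²/π²)^(1/3) = (1.267×10^8 × (60840)² / π²)^(1/3) = 3.6220×10^5 km.
Since a_t = (r₁ + r₂)/2, r₂ = 2a_t − r₁ = 2×3.6220×10^5 − 99000 = 6.254×10^5 km.

r₂ = 6.25×10^5 km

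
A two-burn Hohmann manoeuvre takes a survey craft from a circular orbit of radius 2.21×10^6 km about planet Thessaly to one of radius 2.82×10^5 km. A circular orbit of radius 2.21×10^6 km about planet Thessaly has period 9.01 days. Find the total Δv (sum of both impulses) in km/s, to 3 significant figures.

Δv = 25.9 km/s

From Kepler's third law T² = 4π²r³/μ at r = 2.21×10^6 km, T = 9.01 days = 9.01 × 86400 s = 7.78464×10^5 s: μ = 4π²r³/T² = 7.03169×10^8 km³/s².
Transfer-ellipse semi-major axis a_t = (r₁ + r₂)/2 = (2.210×10^6 + 2.820×10^5)/2 = 1.246×10^6 km.
At r₁ the circular-orbit speed is v₁ = √(μ/r₁) = 17.8375 km/s.
Transfer-orbit speed at r₁ (vis-viva): v_a = √[μ(2/r₁ − 1/a_t)] = 8.48592 km/s.
First burn Δv₁ = |v_a − v₁| = 9.352 km/s.
Circular speed at r₂: v₂ = √(μ/r₂) = 49.935 km/s.
Transfer-orbit speed at r₂: v_p = √[μ(2/r₂ − 1/a_t)] = 66.503 km/s.
Second burn Δv₂ = |v₂ − v_p| = 16.57 km/s.
Δv = Δv₁ + Δv₂ = 9.352 + 16.57 = 25.92 km/s.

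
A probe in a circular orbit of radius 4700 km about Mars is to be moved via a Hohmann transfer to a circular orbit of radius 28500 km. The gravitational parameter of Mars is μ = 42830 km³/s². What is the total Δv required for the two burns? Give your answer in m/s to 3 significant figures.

Δv = 1510 m/s

The Hohmann ellipse has a_t = (r₁ + r₂)/2 = 16600 km.
Circular speed at r₁: v₁ = √(μ/r₁) = √(42830/4700) = 3.0187 km/s.
Transfer-orbit speed at r₁ (v² = μ(2/r − 1/a)): v_p = √[μ(2/r₁ − 1/a_t)] = 3.9554 km/s.
First burn Δv₁ = |v_p − v₁| = 0.9367 km/s.
At r₂, v₂ = √(μ/r₂) = 1.2259 km/s.
Transfer-orbit speed at r₂: v_a = √[μ(2/r₂ − 1/a_t)] = 0.65230 km/s.
Second burn Δv₂ = |v₂ − v_a| = 0.5736 km/s.
Total Δv = Δv₁ + Δv₂ = 1.510 km/s.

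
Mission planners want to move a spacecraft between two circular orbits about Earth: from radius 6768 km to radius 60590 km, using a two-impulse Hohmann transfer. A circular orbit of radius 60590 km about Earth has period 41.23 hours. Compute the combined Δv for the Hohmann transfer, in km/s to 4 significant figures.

Δv = 4.034 km/s

From Kepler's third law T² = 4π²r³/μ at r = 60590 km, T = 41.23 hours = 41.23 × 3600 s = 1.48428×10^5 s: μ = 4π²r³/T² = 3.98594×10^5 km³/s².
Semi-major axis of the transfer orbit: a_t = (6768 + 60590)/2 = 33679 km.
Circular speed at r₁: v₁ = √(μ/r₁) = √(3.98594×10^5/6768) = 7.6742 km/s.
On the transfer ellipse at r₁, vis-viva equation gives v_p = √[μ(2/r₁ − 1/a_t)] = 10.293 km/s.
First burn Δv₁ = |v_p − v₁| = 2.619 km/s.
At r₂, v₂ = √(μ/r₂) = 2.565 km/s.
Transfer-orbit speed at r₂: v_a = √[μ(2/r₂ − 1/a_t)] = 1.150 km/s.
Second burn Δv₂ = |v₂ − v_a| = 1.415 km/s.
Total Δv = Δv₁ + Δv₂ = 4.034 km/s.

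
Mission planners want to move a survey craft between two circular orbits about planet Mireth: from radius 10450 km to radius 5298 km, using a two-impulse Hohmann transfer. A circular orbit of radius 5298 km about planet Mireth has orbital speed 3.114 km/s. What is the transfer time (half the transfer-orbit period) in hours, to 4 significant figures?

t = 2.690 hours

From the circular-orbit relation v² = μ/r at r = 5298 km: μ = v²r = (3.114)² × 5298 = 51374.7 km³/s².
Transfer-ellipse semi-major axis a_t = (r₁ + r₂)/2 = (10450 + 5298)/2 = 7874 km.
Transfer time t = π√(a_t³/μ) = π√((7874)³ / 51374.7) = 9684 s.
Converting: 9684 s ÷ 3600 s/hour = 2.690 hours.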